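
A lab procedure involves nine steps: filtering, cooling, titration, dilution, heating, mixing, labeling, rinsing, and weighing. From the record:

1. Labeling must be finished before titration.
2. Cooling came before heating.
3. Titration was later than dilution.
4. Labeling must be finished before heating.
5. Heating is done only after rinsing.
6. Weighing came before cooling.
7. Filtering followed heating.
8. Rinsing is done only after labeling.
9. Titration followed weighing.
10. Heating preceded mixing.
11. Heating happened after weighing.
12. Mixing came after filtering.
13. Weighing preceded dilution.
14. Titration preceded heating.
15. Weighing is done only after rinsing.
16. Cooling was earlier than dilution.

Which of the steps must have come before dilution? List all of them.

Directly stated before dilution: cooling and weighing.
Labeling reaches dilution via labeling → rinsing → weighing → dilution.
Rinsing reaches dilution via rinsing → weighing → dilution.

cooling, labeling, rinsing, weighing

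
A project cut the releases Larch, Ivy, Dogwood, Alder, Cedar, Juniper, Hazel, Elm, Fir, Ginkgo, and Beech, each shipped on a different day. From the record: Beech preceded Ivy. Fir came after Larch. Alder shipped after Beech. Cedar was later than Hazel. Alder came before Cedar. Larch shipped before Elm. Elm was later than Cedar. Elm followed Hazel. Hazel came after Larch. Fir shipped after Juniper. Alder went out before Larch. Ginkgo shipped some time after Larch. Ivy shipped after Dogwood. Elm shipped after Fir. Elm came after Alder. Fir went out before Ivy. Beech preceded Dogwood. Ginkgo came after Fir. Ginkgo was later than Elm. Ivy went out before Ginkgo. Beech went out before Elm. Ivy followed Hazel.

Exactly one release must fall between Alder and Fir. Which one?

Tracing the constraints gives Alder → Larch → Fir, so Larch sits after Alder and before Fir.
No other release is forced both after Alder and before Fir.

Larch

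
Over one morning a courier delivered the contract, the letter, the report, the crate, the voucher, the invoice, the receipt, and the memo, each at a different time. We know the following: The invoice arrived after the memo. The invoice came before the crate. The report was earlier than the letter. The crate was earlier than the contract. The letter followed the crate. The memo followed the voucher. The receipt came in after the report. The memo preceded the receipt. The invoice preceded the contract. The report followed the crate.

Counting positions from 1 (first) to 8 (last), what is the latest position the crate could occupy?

The crate must come before the contract, the letter, the receipt, and the report — 4 items forced after it.
Everything else can be placed before the crate in some valid order, so the crate can sit as late as position 8 − 4 = 4.

4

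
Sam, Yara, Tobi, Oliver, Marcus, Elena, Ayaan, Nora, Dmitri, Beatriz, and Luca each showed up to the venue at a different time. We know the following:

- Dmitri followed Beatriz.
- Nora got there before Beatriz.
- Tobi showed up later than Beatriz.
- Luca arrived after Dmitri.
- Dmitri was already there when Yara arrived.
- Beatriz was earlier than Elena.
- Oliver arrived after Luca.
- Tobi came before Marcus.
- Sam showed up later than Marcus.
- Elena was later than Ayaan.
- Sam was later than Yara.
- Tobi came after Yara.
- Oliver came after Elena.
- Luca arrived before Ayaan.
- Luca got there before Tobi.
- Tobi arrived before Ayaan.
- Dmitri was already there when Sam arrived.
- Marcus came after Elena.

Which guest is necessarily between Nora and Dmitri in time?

Tracing the constraints gives Nora → Beatriz → Dmitri, so Beatriz sits after Nora and before Dmitri.
No other guest is forced both after Nora and before Dmitri.

Beatriz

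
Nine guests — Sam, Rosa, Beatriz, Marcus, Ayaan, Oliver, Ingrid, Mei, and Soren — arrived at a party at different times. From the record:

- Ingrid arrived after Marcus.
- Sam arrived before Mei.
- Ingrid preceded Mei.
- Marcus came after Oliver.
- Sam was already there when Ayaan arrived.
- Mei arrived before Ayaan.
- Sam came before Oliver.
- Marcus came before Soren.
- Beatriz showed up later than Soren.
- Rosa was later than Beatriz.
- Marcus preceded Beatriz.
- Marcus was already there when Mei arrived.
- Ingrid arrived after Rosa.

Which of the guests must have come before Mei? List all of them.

Directly stated before Mei: Ingrid, Marcus, and Sam.
Beatriz reaches Mei via Beatriz → Rosa → Ingrid → Mei.
Oliver reaches Mei via Oliver → Marcus → Mei.
Rosa reaches Mei via Rosa → Ingrid → Mei.
Likewise Soren reaches Mei by chaining the stated constraints.
No chain forces Ayaan ahead of Mei.

Beatriz, Ingrid, Marcus, Oliver, Rosa, Sam, Soren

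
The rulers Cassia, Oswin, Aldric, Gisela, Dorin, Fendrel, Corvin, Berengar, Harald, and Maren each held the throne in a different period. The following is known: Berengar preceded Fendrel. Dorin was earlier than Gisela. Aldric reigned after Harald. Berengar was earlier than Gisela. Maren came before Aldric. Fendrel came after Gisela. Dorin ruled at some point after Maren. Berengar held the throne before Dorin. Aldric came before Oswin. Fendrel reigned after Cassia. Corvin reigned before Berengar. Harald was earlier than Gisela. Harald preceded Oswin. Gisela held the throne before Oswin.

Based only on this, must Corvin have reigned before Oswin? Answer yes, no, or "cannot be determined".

yes

Chain the constraints: Corvin → Berengar → Gisela → Oswin. Each link is directly stated, so Corvin comes before Oswin.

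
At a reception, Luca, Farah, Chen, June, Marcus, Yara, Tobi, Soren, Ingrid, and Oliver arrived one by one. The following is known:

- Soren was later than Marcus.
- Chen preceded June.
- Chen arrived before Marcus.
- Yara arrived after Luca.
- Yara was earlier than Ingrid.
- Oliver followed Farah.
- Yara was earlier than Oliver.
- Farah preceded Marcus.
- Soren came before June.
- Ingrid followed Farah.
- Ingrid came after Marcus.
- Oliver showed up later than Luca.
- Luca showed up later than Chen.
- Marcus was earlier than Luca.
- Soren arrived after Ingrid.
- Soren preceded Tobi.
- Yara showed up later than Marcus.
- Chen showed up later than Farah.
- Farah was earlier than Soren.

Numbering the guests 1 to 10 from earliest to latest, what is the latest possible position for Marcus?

3

Marcus must come before Ingrid, June, Luca, Oliver, Soren, Tobi, and Yara — 7 guests forced after them.
Everything else can be placed before Marcus in some valid order, so Marcus can sit as late as position 10 − 7 = 3.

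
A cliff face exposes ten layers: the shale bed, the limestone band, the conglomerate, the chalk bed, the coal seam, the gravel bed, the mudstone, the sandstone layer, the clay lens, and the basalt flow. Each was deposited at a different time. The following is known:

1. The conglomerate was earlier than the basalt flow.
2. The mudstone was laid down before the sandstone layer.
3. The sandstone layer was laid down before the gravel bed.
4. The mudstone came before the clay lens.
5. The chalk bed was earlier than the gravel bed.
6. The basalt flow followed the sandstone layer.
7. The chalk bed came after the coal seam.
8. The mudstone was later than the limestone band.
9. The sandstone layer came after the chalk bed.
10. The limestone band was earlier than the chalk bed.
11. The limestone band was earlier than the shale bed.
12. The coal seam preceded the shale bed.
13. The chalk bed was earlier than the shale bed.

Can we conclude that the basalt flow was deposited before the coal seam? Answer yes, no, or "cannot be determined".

no

Tracing the constraints gives the coal seam → the chalk bed → the sandstone layer → the basalt flow, so the coal seam must come before the basalt flow.
That means the basalt flow cannot be before the coal seam.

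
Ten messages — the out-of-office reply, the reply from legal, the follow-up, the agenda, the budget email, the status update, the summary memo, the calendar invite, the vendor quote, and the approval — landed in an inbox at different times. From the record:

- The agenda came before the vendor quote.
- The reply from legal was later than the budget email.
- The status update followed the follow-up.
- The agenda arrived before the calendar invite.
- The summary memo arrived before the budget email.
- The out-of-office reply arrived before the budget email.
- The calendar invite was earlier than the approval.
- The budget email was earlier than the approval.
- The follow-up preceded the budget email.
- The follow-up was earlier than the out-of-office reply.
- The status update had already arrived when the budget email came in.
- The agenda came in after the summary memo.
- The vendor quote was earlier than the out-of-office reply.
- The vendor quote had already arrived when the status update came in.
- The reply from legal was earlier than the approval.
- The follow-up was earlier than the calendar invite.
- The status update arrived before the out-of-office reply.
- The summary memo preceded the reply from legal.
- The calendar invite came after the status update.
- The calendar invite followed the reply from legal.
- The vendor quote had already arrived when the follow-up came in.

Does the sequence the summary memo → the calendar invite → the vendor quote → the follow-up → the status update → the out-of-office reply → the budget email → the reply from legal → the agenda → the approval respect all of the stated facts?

The constraints require the agenda before the calendar invite, but in the proposed sequence the calendar invite appears ahead of the agenda. That one violation is enough.

no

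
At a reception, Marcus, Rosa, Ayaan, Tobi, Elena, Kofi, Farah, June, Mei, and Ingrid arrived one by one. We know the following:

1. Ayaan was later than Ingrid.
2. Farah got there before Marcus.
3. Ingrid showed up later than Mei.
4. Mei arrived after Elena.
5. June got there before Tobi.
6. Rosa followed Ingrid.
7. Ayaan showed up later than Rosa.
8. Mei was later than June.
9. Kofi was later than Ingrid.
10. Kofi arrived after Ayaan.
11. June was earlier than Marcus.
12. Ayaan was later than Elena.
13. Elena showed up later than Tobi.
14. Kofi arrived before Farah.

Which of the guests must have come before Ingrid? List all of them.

Elena, June, Mei, Tobi

Directly stated before Ingrid: Mei.
Elena reaches Ingrid via Elena → Mei → Ingrid.
June reaches Ingrid via June → Mei → Ingrid.
Tobi reaches Ingrid via Tobi → Elena → Mei → Ingrid.
No chain forces Marcus (or any of the others) ahead of Ingrid.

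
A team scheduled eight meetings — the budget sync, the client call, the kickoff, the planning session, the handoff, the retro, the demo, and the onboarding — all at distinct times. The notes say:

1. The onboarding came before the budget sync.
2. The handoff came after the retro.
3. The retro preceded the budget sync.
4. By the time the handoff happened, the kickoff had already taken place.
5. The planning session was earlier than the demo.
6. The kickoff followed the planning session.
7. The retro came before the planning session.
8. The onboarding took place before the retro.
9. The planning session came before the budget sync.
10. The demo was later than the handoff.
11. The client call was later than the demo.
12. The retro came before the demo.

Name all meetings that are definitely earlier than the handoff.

the kickoff, the onboarding, the planning session, the retro

Directly stated before the handoff: the kickoff and the retro.
The onboarding reaches the handoff via the onboarding → the retro → the handoff.
The planning session reaches the handoff via the planning session → the kickoff → the handoff.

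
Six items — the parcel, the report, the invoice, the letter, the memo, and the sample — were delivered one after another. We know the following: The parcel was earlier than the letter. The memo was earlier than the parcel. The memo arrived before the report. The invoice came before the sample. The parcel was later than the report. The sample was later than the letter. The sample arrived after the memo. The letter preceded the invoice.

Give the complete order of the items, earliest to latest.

the memo, the report, the parcel, the letter, the invoice, the sample

The constraints fix every adjacent pair, so only one ordering works:
the memo → the report → the parcel → the letter → the invoice → the sample.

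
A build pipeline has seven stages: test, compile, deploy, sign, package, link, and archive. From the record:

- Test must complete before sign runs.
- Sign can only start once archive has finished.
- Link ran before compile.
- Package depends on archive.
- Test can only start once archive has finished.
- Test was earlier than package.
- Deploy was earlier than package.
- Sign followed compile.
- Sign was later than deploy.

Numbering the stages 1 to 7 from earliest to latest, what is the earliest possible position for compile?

2

Link must come before compile — 1 forced predecessor.
Nothing else is forced ahead of compile, so its earliest slot is position 1 + 1 = 2.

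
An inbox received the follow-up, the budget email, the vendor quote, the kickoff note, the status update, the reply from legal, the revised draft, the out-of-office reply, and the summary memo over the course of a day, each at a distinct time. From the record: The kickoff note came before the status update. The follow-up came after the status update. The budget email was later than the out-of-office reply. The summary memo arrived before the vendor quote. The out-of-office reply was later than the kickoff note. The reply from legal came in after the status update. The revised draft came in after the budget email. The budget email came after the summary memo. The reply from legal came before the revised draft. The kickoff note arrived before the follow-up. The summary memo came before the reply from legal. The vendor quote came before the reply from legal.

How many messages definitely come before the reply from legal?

4

Directly stated before the reply from legal: the status update, the summary memo, and the vendor quote.
The kickoff note reaches the reply from legal via the kickoff note → the status update → the reply from legal.
That's the kickoff note, the status update, the summary memo, and the vendor quote — 4 in all.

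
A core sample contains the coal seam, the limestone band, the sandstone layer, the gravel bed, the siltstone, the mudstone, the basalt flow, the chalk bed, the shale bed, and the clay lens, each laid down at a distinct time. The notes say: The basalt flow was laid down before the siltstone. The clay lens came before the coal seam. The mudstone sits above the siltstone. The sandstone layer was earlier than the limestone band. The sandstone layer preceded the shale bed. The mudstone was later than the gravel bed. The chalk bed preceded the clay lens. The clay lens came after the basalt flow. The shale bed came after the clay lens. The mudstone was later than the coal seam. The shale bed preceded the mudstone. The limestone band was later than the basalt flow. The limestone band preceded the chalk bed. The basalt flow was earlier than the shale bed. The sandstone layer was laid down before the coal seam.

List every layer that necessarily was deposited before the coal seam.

the basalt flow, the chalk bed, the clay lens, the limestone band, the sandstone layer

Directly stated before the coal seam: the clay lens and the sandstone layer.
The basalt flow reaches the coal seam via the basalt flow → the clay lens → the coal seam.
The chalk bed reaches the coal seam via the chalk bed → the clay lens → the coal seam.
The limestone band reaches the coal seam via the limestone band → the chalk bed → the clay lens → the coal seam.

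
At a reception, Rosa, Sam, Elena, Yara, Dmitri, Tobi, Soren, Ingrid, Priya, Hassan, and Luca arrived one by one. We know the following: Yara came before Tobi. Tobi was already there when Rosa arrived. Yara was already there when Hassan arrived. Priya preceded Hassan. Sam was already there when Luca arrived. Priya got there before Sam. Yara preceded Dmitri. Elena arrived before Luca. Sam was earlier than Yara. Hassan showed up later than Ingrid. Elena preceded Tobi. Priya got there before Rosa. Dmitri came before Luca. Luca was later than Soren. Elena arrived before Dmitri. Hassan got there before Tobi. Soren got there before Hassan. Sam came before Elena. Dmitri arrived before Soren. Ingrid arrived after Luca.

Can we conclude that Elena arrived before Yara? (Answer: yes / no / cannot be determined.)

No chain of stated constraints runs from Elena to Yara, and none runs from Yara to Elena either.
So the relative order of Elena and Yara is not fixed by the given facts.

cannot be determined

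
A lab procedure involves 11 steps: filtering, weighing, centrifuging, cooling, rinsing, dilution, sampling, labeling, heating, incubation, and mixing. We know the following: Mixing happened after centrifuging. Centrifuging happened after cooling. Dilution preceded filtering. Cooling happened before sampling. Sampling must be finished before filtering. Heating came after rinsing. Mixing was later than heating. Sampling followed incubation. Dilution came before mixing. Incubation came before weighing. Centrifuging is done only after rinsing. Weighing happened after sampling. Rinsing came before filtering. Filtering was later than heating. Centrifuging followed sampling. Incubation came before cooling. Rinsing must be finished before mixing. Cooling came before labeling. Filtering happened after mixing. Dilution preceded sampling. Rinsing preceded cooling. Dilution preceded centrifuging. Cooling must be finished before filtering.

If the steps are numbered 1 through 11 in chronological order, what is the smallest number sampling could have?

5

Cooling, dilution, incubation, and rinsing must all come before sampling — 4 forced predecessors.
Nothing else is forced ahead of sampling, so its earliest slot is position 4 + 1 = 5.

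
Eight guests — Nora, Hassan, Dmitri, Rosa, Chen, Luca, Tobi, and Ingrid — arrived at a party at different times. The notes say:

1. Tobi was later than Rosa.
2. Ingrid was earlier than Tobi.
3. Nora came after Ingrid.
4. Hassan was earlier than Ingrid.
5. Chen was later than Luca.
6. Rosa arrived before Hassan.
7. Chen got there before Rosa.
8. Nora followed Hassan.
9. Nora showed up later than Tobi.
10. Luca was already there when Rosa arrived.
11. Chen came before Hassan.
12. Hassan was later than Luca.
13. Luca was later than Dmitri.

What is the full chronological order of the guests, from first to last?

Dmitri, Luca, Chen, Rosa, Hassan, Ingrid, Tobi, Nora

The constraints fix every adjacent pair, so only one ordering works:
Dmitri → Luca → Chen → Rosa → Hassan → Ingrid → Tobi → Nora.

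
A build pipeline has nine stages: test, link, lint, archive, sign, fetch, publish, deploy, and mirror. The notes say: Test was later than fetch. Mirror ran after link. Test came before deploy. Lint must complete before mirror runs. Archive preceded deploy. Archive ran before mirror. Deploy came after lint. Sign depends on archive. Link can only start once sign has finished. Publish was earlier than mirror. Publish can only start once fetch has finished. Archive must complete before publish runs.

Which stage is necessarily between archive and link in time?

Tracing the constraints gives archive → sign → link, so sign sits after archive and before link.
No other stage is forced both after archive and before link.

sign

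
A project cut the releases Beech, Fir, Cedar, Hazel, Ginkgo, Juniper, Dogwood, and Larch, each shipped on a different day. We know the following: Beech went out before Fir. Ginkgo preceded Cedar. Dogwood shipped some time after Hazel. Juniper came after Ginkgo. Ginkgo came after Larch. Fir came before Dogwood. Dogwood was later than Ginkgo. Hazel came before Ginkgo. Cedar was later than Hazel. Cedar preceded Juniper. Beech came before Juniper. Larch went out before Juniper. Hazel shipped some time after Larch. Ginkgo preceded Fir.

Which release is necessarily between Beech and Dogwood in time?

Tracing the constraints gives Beech → Fir → Dogwood, so Fir sits after Beech and before Dogwood.
No other release is forced both after Beech and before Dogwood.

Fir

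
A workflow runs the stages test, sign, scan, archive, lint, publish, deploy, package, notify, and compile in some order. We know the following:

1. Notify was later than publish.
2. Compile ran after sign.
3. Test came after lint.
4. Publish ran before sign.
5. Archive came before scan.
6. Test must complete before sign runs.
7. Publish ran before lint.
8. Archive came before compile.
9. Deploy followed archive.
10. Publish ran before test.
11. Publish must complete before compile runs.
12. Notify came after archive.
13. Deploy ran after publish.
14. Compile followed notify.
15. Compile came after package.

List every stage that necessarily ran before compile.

Directly stated before compile: archive, notify, package, publish, and sign.
Lint reaches compile via lint → test → sign → compile.
Test reaches compile via test → sign → compile.
No chain forces scan (or any of the others) ahead of compile.

archive, lint, notify, package, publish, sign, test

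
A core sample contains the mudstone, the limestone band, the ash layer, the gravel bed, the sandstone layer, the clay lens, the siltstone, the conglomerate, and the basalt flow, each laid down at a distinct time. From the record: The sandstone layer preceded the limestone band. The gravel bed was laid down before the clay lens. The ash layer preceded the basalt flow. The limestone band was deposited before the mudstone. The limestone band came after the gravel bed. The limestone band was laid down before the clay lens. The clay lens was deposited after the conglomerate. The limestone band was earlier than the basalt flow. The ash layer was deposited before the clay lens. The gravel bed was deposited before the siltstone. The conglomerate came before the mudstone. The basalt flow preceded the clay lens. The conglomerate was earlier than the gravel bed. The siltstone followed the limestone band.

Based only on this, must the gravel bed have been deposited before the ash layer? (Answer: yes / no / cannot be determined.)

No chain of stated constraints runs from the gravel bed to the ash layer, and none runs from the ash layer to the gravel bed either.
So the relative order of the gravel bed and the ash layer is not fixed by the given facts.

cannot be determined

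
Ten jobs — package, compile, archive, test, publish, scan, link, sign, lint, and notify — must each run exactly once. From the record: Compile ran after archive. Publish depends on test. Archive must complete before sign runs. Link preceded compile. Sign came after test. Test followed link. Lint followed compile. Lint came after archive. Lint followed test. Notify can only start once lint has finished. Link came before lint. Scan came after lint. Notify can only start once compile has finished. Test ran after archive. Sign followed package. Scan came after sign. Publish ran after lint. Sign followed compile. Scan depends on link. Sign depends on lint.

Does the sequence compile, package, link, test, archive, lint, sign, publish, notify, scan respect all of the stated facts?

The constraints require archive before compile, but in the proposed sequence compile appears ahead of archive. That one violation is enough.

no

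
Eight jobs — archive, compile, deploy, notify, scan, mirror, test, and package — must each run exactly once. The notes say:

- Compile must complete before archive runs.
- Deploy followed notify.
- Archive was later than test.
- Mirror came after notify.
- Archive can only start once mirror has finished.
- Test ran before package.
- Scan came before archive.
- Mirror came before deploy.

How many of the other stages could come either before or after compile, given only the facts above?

Forced after compile: archive.
That leaves deploy, mirror, notify, package, scan, and test with no forced order relative to compile — 6.

6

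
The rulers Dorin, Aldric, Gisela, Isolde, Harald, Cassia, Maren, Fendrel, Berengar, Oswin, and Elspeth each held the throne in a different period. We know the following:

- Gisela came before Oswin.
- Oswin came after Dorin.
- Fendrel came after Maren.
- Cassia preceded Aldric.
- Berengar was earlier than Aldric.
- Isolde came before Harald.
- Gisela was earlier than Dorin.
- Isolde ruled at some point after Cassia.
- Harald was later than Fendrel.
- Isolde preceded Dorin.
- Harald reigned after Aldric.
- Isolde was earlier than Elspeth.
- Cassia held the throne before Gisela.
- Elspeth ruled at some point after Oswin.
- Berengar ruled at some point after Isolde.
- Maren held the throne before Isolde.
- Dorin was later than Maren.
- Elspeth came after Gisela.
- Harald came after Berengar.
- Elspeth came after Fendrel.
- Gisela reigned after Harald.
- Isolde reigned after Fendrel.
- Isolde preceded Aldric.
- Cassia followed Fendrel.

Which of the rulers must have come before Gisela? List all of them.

Aldric, Berengar, Cassia, Fendrel, Harald, Isolde, Maren

Directly stated before Gisela: Cassia and Harald.
Aldric reaches Gisela via Aldric → Harald → Gisela.
Berengar reaches Gisela via Berengar → Harald → Gisela.
Fendrel reaches Gisela via Fendrel → Cassia → Gisela.
Likewise Isolde and Maren each reach Gisela by chaining the stated constraints.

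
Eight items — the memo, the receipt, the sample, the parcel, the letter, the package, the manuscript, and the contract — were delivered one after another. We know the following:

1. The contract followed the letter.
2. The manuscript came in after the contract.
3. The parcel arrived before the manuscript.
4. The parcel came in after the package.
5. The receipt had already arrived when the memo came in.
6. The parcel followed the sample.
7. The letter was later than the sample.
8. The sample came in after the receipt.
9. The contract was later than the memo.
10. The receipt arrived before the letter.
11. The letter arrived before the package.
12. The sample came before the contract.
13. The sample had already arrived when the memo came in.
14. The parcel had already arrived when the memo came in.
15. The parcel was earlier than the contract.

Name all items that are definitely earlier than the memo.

the letter, the package, the parcel, the receipt, the sample

Directly stated before the memo: the parcel, the receipt, and the sample.
The letter reaches the memo via the letter → the package → the parcel → the memo.
The package reaches the memo via the package → the parcel → the memo.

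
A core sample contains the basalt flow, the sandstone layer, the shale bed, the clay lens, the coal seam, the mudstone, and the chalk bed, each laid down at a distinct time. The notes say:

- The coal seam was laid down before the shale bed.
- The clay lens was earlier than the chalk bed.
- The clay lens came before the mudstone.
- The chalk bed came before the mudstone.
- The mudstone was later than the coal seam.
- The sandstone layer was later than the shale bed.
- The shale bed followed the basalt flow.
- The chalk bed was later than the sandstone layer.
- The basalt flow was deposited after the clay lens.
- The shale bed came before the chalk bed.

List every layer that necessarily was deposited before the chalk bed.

Directly stated before the chalk bed: the clay lens, the sandstone layer, and the shale bed.
The basalt flow reaches the chalk bed via the basalt flow → the shale bed → the chalk bed.
The coal seam reaches the chalk bed via the coal seam → the shale bed → the chalk bed.
No chain forces the mudstone ahead of the chalk bed.

the basalt flow, the clay lens, the coal seam, the sandstone layer, the shale bed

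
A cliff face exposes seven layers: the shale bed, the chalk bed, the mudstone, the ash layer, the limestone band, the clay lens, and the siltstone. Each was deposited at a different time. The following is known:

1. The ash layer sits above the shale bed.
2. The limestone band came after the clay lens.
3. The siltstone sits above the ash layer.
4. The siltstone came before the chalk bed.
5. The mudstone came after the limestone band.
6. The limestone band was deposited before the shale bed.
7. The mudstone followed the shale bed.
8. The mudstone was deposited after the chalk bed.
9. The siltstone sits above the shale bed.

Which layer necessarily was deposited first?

The clay lens has a chain of constraints placing it before every other layer, so the clay lens must be first.

the clay lens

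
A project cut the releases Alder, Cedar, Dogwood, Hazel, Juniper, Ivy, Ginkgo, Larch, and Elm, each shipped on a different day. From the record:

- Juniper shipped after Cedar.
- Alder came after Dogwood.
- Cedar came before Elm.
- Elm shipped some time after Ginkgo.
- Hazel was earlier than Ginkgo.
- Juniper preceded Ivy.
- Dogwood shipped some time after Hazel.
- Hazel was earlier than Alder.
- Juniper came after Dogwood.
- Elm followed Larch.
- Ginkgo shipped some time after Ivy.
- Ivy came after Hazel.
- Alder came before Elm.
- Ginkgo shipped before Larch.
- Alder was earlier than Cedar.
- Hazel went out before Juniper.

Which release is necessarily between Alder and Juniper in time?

Cedar

Tracing the constraints gives Alder → Cedar → Juniper, so Cedar sits after Alder and before Juniper.
No other release is forced both after Alder and before Juniper.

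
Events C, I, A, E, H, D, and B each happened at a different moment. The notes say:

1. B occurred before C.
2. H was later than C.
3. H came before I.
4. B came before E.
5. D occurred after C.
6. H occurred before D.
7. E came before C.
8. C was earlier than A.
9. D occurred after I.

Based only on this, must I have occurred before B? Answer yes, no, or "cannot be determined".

Tracing the constraints gives B → C → H → I, so B must come before I.
That means I cannot be before B.

no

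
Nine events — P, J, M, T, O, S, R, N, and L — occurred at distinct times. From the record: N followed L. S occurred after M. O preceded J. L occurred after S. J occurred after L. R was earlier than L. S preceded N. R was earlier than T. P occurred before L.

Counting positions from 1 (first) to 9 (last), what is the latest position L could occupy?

L must come before J and N — 2 events forced after it.
Everything else can be placed before L in some valid order, so L can sit as late as position 9 − 2 = 7.

7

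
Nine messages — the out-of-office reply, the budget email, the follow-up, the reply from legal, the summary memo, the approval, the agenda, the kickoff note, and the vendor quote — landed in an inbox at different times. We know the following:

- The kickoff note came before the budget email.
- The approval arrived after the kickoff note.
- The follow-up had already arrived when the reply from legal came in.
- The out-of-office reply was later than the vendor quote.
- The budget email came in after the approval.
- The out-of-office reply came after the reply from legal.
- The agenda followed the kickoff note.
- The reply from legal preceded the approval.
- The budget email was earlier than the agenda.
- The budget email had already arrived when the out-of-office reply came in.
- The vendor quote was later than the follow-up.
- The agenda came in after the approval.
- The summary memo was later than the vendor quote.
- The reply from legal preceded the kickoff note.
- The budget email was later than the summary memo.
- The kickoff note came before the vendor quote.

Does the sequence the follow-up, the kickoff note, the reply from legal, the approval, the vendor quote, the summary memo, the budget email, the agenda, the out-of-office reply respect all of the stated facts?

The constraints require the reply from legal before the kickoff note, but in the proposed sequence the kickoff note appears ahead of the reply from legal. That one violation is enough.

no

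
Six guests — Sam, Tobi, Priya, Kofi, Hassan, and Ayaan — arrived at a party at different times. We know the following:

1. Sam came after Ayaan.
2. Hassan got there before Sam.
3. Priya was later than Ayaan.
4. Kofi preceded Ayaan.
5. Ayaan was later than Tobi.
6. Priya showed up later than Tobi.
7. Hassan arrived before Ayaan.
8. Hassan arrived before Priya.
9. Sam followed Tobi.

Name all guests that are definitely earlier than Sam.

Directly stated before Sam: Ayaan, Hassan, and Tobi.
Kofi reaches Sam via Kofi → Ayaan → Sam.
No chain forces Priya ahead of Sam.

Ayaan, Hassan, Kofi, Tobi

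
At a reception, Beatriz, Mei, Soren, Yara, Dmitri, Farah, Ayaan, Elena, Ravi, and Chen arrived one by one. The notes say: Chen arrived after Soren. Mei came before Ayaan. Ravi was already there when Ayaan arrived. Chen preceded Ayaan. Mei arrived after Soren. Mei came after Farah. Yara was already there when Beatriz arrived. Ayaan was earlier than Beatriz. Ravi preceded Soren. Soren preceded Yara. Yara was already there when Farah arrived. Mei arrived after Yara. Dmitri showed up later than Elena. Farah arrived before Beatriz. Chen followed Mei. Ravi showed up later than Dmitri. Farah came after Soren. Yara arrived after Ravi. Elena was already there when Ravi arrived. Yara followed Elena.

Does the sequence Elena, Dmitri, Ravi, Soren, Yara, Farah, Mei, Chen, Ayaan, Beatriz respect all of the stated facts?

yes

Check each stated constraint against the proposed order — e.g. Yara is ahead of Beatriz; Ravi is ahead of Ayaan. Every pair is in the required order; nothing is violated.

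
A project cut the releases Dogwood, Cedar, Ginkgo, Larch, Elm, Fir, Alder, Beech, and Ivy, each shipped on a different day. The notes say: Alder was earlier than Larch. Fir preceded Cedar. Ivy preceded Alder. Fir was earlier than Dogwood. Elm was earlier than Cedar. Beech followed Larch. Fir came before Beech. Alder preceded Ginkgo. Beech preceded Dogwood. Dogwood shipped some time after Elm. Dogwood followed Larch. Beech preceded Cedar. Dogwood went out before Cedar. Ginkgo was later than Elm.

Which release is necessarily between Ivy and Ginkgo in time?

Tracing the constraints gives Ivy → Alder → Ginkgo, so Alder sits after Ivy and before Ginkgo.
No other release is forced both after Ivy and before Ginkgo.

Alder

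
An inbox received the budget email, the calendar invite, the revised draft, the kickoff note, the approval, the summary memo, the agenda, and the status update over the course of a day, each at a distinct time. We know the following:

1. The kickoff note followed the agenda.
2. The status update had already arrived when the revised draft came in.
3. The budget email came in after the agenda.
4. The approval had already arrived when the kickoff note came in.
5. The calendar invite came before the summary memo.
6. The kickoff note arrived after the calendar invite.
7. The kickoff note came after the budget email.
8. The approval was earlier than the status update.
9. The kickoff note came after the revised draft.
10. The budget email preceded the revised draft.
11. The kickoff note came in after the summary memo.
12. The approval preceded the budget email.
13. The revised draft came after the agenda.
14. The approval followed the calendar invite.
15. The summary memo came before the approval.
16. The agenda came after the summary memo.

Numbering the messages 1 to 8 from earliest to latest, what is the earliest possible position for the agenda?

The calendar invite and the summary memo must both come before the agenda — 2 forced predecessors.
Nothing else is forced ahead of the agenda, so its earliest slot is position 2 + 1 = 3.

3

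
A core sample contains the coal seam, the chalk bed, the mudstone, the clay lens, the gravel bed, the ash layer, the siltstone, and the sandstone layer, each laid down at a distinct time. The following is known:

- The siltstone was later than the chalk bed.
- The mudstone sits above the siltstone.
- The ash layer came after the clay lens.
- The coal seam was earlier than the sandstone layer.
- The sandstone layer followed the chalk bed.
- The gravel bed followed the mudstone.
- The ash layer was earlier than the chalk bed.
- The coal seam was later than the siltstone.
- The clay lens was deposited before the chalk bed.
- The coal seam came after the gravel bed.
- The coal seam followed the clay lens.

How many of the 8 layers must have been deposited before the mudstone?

Directly stated before the mudstone: the siltstone.
The ash layer reaches the mudstone via the ash layer → the chalk bed → the siltstone → the mudstone.
The chalk bed reaches the mudstone via the chalk bed → the siltstone → the mudstone.
The clay lens reaches the mudstone via the clay lens → the chalk bed → the siltstone → the mudstone.
That's the ash layer, the chalk bed, the clay lens, and the siltstone — 4 in all.

4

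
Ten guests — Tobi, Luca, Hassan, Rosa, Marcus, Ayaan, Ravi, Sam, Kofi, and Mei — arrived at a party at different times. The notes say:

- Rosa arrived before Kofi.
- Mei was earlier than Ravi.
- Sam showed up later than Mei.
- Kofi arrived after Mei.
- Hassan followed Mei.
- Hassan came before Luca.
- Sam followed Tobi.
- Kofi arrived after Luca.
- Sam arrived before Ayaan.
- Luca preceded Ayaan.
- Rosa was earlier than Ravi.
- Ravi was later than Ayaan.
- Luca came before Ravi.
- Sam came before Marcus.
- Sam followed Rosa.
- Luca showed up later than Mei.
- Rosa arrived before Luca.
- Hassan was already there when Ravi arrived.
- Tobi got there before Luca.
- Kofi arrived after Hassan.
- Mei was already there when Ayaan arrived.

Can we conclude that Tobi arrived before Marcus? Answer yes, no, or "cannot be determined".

Chain the constraints: Tobi → Sam → Marcus. Each link is directly stated, so Tobi comes before Marcus.

yes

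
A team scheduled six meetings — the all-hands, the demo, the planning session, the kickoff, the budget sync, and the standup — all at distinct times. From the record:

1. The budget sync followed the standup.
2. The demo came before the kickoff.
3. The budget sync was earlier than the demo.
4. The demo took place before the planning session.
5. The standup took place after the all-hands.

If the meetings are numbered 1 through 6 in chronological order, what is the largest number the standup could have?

The standup must come before the budget sync, the demo, the kickoff, and the planning session — 4 meetings forced after it.
Everything else can be placed before the standup in some valid order, so the standup can sit as late as position 6 − 4 = 2.

2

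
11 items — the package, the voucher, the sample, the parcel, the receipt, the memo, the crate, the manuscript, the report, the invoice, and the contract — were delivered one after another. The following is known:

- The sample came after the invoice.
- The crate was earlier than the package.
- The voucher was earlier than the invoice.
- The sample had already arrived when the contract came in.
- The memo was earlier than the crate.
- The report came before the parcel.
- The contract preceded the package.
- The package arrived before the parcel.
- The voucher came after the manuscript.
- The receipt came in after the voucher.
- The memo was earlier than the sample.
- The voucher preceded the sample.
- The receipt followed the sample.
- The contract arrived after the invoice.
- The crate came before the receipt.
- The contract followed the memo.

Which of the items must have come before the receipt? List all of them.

the crate, the invoice, the manuscript, the memo, the sample, the voucher

Directly stated before the receipt: the crate, the sample, and the voucher.
The invoice reaches the receipt via the invoice → the sample → the receipt.
The manuscript reaches the receipt via the manuscript → the voucher → the receipt.
The memo reaches the receipt via the memo → the sample → the receipt.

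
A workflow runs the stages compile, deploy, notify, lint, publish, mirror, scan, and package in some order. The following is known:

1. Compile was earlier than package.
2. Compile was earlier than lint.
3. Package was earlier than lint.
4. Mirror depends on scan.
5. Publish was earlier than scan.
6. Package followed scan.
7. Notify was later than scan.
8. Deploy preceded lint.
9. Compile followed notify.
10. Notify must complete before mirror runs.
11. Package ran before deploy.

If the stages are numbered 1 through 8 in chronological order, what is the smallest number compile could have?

Notify, publish, and scan must all come before compile — 3 forced predecessors.
Nothing else is forced ahead of compile, so its earliest slot is position 3 + 1 = 4.

4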